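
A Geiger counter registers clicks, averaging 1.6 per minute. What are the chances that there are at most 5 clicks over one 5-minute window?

0.1912

Over the interval, μ = 1.6 × 5 = 8 (a 5-minute window = 5 minutes).
P(N ≤ 5) = Σ_{j=0}^{5} e^(−μ) μ^j/j! ≈ 0.1912.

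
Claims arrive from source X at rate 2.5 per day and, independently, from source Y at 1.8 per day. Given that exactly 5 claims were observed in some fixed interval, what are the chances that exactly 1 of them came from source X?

0.0893

Given the total, each event is independently from source X with probability p = λ_X/(λ_X+λ_Y) = 2.5/4.3 ≈ 0.5814.
So K ~ Binomial(5, 2.5/4.3): P(K = 1) = C(5,1) · (2.5/4.3)^1 · (1.8/4.3)^4 ≈ 0.0893.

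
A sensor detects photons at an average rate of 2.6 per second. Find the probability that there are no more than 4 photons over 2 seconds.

0.4061

Over the interval, μ = 2.6 × 2 = 5.2 (2 seconds).
P(N ≤ 4) = Σ_{j=0}^{4} e^(−μ) μ^j/j! ≈ 0.4061.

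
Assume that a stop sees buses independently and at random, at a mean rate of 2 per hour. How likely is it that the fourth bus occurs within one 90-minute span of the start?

Over the interval, μ = 2 × 1.5 = 3 (a 90-minute span = 1.5 hours).
The fourth arrival falls in the interval iff at least 4 events occur there: P(S_4 ≤ t) = P(N ≥ 4) = 1 − P(N ≤ 3) ≈ 0.3528.

0.3528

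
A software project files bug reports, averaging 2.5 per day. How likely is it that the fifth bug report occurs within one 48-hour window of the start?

Over the interval, μ = 2.5 × 2 = 5 (a 48-hour window = 2 days).
The fifth arrival falls in the interval iff at least 5 events occur there: P(S_5 ≤ t) = P(N ≥ 5) = 1 − P(N ≤ 4) ≈ 0.5595.

0.5595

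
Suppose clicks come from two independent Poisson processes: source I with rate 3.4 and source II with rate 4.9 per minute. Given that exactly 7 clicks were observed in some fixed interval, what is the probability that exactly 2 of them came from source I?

0.2527

Given the total, each event is independently from source I with probability p = λ_I/(λ_I+λ_II) = 3.4/8.3 ≈ 0.4096.
So K ~ Binomial(7, 3.4/8.3): P(K = 2) = C(7,2) · (3.4/8.3)^2 · (4.9/8.3)^5 ≈ 0.2527.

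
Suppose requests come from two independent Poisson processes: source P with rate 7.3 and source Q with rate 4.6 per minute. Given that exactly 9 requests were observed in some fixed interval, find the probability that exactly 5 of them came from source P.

0.2444

Given the total, each event is independently from source P with probability p = λ_P/(λ_P+λ_Q) = 7.3/11.9 ≈ 0.6134.
So K ~ Binomial(9, 7.3/11.9): P(K = 5) = C(9,5) · (7.3/11.9)^5 · (4.6/11.9)^4 ≈ 0.2444.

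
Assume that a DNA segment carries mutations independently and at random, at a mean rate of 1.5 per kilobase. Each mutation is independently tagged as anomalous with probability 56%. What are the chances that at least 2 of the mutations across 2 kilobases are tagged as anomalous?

0.5005

Thinning: the mutations that are tagged as anomalous themselves form a Poisson process with rate 0.56 × 1.5 = 0.84 per kilobase.
Over the interval, μ = 0.84 × 2 = 1.68 (2 kilobases).
P(N ≥ 2) = 1 − P(N ≤ 1) ≈ 0.5005.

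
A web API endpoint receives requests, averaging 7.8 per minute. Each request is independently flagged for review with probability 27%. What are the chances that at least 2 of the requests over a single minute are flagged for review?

0.6219

Thinning: the requests that are flagged for review themselves form a Poisson process with rate 0.27 × 7.8 = 2.106 per minute.
So μ = 2.106.
P(N ≥ 2) = 1 − P(N ≤ 1) ≈ 0.6219.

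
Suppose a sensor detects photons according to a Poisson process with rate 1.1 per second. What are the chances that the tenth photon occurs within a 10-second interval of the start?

Over the interval, μ = 1.1 × 10 = 11 (a 10-second interval = 10 seconds).
The tenth arrival falls in the interval iff at least 10 events occur there: P(S_10 ≤ t) = P(N ≥ 10) = 1 − P(N ≤ 9) ≈ 0.6595.

0.6595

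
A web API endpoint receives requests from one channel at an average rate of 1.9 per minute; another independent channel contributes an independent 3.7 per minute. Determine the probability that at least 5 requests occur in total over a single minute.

Independent Poisson processes superpose: combined rate λ = 1.9 + 3.7 = 5.6 per minute.
So μ = 5.6.
P(N ≥ 5) = 1 − P(N ≤ 4) ≈ 0.6578.

0.6578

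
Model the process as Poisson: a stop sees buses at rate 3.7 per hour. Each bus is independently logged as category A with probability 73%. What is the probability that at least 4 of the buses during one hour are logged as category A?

Thinning: the buses that are logged as category A themselves form a Poisson process with rate 0.73 × 3.7 = 2.701 per hour.
So μ = 2.701.
P(N ≥ 4) = 1 − P(N ≤ 3) ≈ 0.2861.

0.2861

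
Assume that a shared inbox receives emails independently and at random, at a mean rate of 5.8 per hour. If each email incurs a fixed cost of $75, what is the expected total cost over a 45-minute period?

E[N] = 5.8 × 0.75 = 4.35 (a 45-minute period = 0.75 hours); E[cost] = 4.35 × $75 = $326.25.

$326.25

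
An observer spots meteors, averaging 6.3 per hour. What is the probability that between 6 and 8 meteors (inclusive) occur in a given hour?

With mean μ = 6.3 per hour,
P(6 ≤ N ≤ 8) = Σ_{j=6}^{8} e^(−6.3) · 6.3^j/j! ≈ 0.4160.

0.4160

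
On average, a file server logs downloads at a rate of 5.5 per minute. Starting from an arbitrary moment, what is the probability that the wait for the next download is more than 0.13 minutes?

The wait for the next event is exponential with rate λ = 5.5 per minute.
P(T > 0.13) = e^(−λt) = e^(−5.5 × 0.13) = e^(−0.715) ≈ 0.4892.

0.4892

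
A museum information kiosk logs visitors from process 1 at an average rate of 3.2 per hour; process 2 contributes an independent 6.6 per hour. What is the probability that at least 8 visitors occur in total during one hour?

Independent Poisson processes superpose: combined rate λ = 3.2 + 6.6 = 9.8 per hour.
So μ = 9.8.
P(N ≥ 8) = 1 − P(N ≤ 7) ≈ 0.7612.

0.7612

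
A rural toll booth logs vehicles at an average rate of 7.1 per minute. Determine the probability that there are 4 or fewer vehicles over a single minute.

0.1641

With mean μ = 7.1 per minute,
P(N ≤ 4) = Σ_{j=0}^{4} e^(−μ) μ^j/j! ≈ 0.1641.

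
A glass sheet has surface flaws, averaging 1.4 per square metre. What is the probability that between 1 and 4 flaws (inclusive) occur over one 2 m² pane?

0.7869

Over the interval, μ = 1.4 × 2 = 2.8 (a 2 m² pane = 2 square metres).
P(1 ≤ N ≤ 4) = Σ_{j=1}^{4} e^(−2.8) · 2.8^j/j! ≈ 0.7869.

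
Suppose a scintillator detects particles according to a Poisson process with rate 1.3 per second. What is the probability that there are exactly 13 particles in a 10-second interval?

Over the interval, μ = 1.3 × 10 = 13 (a 10-second interval = 10 seconds).
P(N = 13) = e^(−μ) μ^13/13! = e^(−13) · 13^13/6227020800 ≈ 0.1099.

0.1099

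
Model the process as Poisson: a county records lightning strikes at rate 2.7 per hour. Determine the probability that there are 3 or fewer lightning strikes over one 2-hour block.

0.2133

Over the interval, μ = 2.7 × 2 = 5.4 (a 2-hour block = 2 hours).
P(N ≤ 3) = Σ_{j=0}^{3} e^(−μ) μ^j/j! ≈ 0.2133.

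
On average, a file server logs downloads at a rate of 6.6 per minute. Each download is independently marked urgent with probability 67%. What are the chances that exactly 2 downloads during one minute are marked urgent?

Thinning: the downloads that are marked urgent themselves form a Poisson process with rate 0.67 × 6.6 = 4.422 per minute.
So μ = 4.422.
P(N = 2) = e^(−4.422) · 4.422^2/2! ≈ 0.1174.

0.1174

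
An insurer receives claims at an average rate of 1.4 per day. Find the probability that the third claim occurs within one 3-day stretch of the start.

Over the interval, μ = 1.4 × 3 = 4.2 (a 3-day stretch = 3 days).
The third arrival falls in the interval iff at least 3 events occur there: P(S_3 ≤ t) = P(N ≥ 3) = 1 − P(N ≤ 2) ≈ 0.7898.

0.7898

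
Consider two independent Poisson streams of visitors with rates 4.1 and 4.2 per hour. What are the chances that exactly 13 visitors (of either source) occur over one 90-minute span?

Independent Poisson processes superpose: combined rate λ = 4.1 + 4.2 = 8.3 per hour.
Over the interval, μ = 8.3 × 1.5 = 12.45 (a 90-minute span = 1.5 hours).
P(N = 13) = e^(−12.45) · 12.45^13/13! ≈ 0.1086.

0.1086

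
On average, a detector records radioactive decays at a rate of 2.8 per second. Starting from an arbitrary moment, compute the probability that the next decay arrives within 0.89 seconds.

Inter-arrival times are exponential with rate λ = 2.8 per second.
P(T ≤ 0.89) = 1 − e^(−λt) = 1 − e^(−2.8 × 0.89) = 1 − e^(−2.492) ≈ 0.9173.

0.9173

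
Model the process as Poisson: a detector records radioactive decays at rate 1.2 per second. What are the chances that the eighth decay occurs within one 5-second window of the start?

Over the interval, μ = 1.2 × 5 = 6 (a 5-second window = 5 seconds).
The eighth arrival falls in the interval iff at least 8 events occur there: P(S_8 ≤ t) = P(N ≥ 8) = 1 − P(N ≤ 7) ≈ 0.2560.

0.2560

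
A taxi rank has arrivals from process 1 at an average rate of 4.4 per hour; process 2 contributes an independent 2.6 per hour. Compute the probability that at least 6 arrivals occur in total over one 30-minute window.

0.1424

Independent Poisson processes superpose: combined rate λ = 4.4 + 2.6 = 7 per hour.
Over the interval, μ = 7 × 0.5 = 3.5 (a 30-minute window = 0.5 hours).
P(N ≥ 6) = 1 − P(N ≤ 5) ≈ 0.1424.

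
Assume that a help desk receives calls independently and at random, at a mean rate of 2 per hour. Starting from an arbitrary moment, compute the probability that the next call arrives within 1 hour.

Inter-arrival times are exponential with rate λ = 2 per hour.
P(T ≤ 1) = 1 − e^(−λt) = 1 − e^(−2 × 1) = 1 − e^(−2) ≈ 0.8647.

0.8647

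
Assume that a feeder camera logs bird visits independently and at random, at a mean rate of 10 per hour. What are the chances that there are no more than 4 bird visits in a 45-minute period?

Over the interval, μ = 10 × 0.75 = 7.5 (a 45-minute period = 0.75 hours).
P(N ≤ 4) = Σ_{j=0}^{4} e^(−μ) μ^j/j! ≈ 0.1321.

0.1321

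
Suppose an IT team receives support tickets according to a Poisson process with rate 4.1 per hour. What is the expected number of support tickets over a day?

98.4

E[N] = λt = 4.1 × 24 = 98.4 (a day = 24 hours).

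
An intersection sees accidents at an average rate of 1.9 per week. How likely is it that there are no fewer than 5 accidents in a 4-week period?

Over the interval, μ = 1.9 × 4 = 7.6 (a 4-week period = 4 weeks).
P(N ≥ 5) = 1 − P(N ≤ 4) = 1 − Σ_{j=0}^{4} e^(−μ) μ^j/j! ≈ 0.8751.

0.8751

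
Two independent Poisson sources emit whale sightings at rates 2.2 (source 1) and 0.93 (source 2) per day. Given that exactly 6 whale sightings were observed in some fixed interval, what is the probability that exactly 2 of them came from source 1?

0.0578

Given the total, each event is independently from source 1 with probability p = λ_1/(λ_1+λ_2) = 2.2/3.13 ≈ 0.7029.
So K ~ Binomial(6, 2.2/3.13): P(K = 2) = C(6,2) · (2.2/3.13)^2 · (0.93/3.13)^4 ≈ 0.0578.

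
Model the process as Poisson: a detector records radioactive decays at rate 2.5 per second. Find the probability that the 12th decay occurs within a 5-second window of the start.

0.5942

Over the interval, μ = 2.5 × 5 = 12.5 (a 5-second window = 5 seconds).
The 12th arrival falls in the interval iff at least 12 events occur there: P(S_12 ≤ t) = P(N ≥ 12) = 1 − P(N ≤ 11) ≈ 0.5942.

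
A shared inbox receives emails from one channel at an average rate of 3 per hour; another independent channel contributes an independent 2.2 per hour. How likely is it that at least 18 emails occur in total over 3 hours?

0.3038

Independent Poisson processes superpose: combined rate λ = 3 + 2.2 = 5.2 per hour.
Over the interval, μ = 5.2 × 3 = 15.6 (3 hours).
P(N ≥ 18) = 1 − P(N ≤ 17) ≈ 0.3038.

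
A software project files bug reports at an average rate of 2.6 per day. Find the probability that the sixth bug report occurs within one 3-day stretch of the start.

Over the interval, μ = 2.6 × 3 = 7.8 (a 3-day stretch = 3 days).
The sixth arrival falls in the interval iff at least 6 events occur there: P(S_6 ≤ t) = P(N ≥ 6) = 1 − P(N ≤ 5) ≈ 0.7897.

0.7897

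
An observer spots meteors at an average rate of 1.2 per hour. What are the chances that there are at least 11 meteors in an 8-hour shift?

0.3671

Over the interval, μ = 1.2 × 8 = 9.6 (an 8-hour shift = 8 hours).
P(N ≥ 11) = 1 − P(N ≤ 10) = 1 − Σ_{j=0}^{10} e^(−μ) μ^j/j! ≈ 0.3671.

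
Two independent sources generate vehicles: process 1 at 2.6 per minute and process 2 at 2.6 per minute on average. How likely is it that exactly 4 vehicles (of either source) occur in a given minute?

Independent Poisson processes superpose: combined rate λ = 2.6 + 2.6 = 5.2 per minute.
So μ = 5.2.
P(N = 4) = e^(−5.2) · 5.2^4/4! ≈ 0.1681.

0.1681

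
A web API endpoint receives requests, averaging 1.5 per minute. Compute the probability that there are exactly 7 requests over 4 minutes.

Over the interval, μ = 1.5 × 4 = 6 (4 minutes).
P(N = 7) = e^(−μ) μ^7/7! = e^(−6) · 6^7/5040 ≈ 0.1377.

0.1377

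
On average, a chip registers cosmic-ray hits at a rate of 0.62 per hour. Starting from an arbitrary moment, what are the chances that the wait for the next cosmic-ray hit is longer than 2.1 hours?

The wait for the next event is exponential with rate λ = 0.62 per hour.
P(T > 2.1) = e^(−λt) = e^(−0.62 × 2.1) = e^(−1.302) ≈ 0.2720.

0.2720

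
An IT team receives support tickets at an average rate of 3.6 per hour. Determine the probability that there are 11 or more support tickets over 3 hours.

0.5160

Over the interval, μ = 3.6 × 3 = 10.8 (3 hours).
P(N ≥ 11) = 1 − P(N ≤ 10) = 1 − Σ_{j=0}^{10} e^(−μ) μ^j/j! ≈ 0.5160.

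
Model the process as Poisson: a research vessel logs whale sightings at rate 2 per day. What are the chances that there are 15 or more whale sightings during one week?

Over the interval, μ = 2 × 7 = 14 (a week = 7 days).
P(N ≥ 15) = 1 − P(N ≤ 14) = 1 − Σ_{j=0}^{14} e^(−μ) μ^j/j! ≈ 0.4296.

0.4296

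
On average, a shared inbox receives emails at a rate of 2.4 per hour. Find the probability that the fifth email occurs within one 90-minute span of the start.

0.2936

Over the interval, μ = 2.4 × 1.5 = 3.6 (a 90-minute span = 1.5 hours).
The fifth arrival falls in the interval iff at least 5 events occur there: P(S_5 ≤ t) = P(N ≥ 5) = 1 − P(N ≤ 4) ≈ 0.2936.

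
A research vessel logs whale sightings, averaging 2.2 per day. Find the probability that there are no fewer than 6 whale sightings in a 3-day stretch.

Over the interval, μ = 2.2 × 3 = 6.6 (a 3-day stretch = 3 days).
P(N ≥ 6) = 1 − P(N ≤ 5) = 1 − Σ_{j=0}^{5} e^(−μ) μ^j/j! ≈ 0.6453.

0.6453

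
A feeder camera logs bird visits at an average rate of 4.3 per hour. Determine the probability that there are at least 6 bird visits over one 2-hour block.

0.8578

Over the interval, μ = 4.3 × 2 = 8.6 (a 2-hour block = 2 hours).
P(N ≥ 6) = 1 − P(N ≤ 5) = 1 − Σ_{j=0}^{5} e^(−μ) μ^j/j! ≈ 0.8578.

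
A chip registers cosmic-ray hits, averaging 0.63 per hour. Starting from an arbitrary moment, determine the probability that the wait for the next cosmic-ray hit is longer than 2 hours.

The wait for the next event is exponential with rate λ = 0.63 per hour.
P(T > 2) = e^(−λt) = e^(−0.63 × 2) = e^(−1.26) ≈ 0.2837.

0.2837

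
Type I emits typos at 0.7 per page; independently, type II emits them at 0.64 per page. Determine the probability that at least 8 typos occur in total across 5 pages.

Independent Poisson processes superpose: combined rate λ = 0.7 + 0.64 = 1.34 per page.
Over the interval, μ = 1.34 × 5 = 6.7 (5 pages).
P(N ≥ 8) = 1 − P(N ≤ 7) ≈ 0.3567.

0.3567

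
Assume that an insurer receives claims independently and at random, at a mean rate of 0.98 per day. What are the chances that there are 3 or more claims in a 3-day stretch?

0.5632

Over the interval, μ = 0.98 × 3 = 2.94 (a 3-day stretch = 3 days).
P(N ≥ 3) = 1 − P(N ≤ 2) = 1 − Σ_{j=0}^{2} e^(−μ) μ^j/j! ≈ 0.5632.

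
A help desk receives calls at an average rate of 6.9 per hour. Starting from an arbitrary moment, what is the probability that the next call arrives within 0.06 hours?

Inter-arrival times are exponential with rate λ = 6.9 per hour.
P(T ≤ 0.06) = 1 − e^(−λt) = 1 − e^(−6.9 × 0.06) = 1 − e^(−0.414) ≈ 0.3390.

0.3390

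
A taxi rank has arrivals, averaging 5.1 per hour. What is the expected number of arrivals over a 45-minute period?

E[N] = λt = 5.1 × 0.75 = 3.825 (a 45-minute period = 0.75 hours).

3.825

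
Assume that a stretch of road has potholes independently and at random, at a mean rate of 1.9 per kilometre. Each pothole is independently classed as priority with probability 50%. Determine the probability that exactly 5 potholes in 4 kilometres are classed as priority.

0.1477

Thinning: the potholes that are classed as priority themselves form a Poisson process with rate 0.5 × 1.9 = 0.95 per kilometre.
Over the interval, μ = 0.95 × 4 = 3.8 (4 kilometres).
P(N = 5) = e^(−3.8) · 3.8^5/5! ≈ 0.1477.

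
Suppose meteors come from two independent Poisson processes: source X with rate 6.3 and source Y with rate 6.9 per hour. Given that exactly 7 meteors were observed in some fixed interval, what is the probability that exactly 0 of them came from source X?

Given the total, each event is independently from source X with probability p = λ_X/(λ_X+λ_Y) = 6.3/13.2 ≈ 0.4773.
So K ~ Binomial(7, 6.3/13.2): P(K = 0) = C(7,0) · (6.3/13.2)^0 · (6.9/13.2)^7 ≈ 0.0107.

0.0107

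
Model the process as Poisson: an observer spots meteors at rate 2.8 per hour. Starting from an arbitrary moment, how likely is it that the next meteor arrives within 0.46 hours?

0.7242

Inter-arrival times are exponential with rate λ = 2.8 per hour.
P(T ≤ 0.46) = 1 − e^(−λt) = 1 − e^(−2.8 × 0.46) = 1 − e^(−1.288) ≈ 0.7242.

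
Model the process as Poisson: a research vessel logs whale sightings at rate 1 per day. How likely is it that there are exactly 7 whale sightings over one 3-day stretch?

0.0216

Over the interval, μ = 1 × 3 = 3 (a 3-day stretch = 3 days).
P(N = 7) = e^(−μ) μ^7/7! = e^(−3) · 3^7/5040 ≈ 0.0216.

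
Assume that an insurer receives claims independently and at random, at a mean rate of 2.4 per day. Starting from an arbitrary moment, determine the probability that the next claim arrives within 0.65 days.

Inter-arrival times are exponential with rate λ = 2.4 per day.
P(T ≤ 0.65) = 1 − e^(−λt) = 1 − e^(−2.4 × 0.65) = 1 − e^(−1.56) ≈ 0.7899.

0.7899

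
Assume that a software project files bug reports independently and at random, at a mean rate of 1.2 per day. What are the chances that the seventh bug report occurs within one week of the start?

0.7330

Over the interval, μ = 1.2 × 7 = 8.4 (a week = 7 days).
The seventh arrival falls in the interval iff at least 7 events occur there: P(S_7 ≤ t) = P(N ≥ 7) = 1 − P(N ≤ 6) ≈ 0.7330.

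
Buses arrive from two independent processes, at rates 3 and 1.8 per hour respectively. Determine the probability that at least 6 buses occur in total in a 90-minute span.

0.7241

Independent Poisson processes superpose: combined rate λ = 3 + 1.8 = 4.8 per hour.
Over the interval, μ = 4.8 × 1.5 = 7.2 (a 90-minute span = 1.5 hours).
P(N ≥ 6) = 1 − P(N ≤ 5) ≈ 0.7241.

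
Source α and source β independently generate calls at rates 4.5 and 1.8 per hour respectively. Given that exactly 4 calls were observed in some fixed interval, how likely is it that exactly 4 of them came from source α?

0.2603

Given the total, each event is independently from source α with probability p = λ_α/(λ_α+λ_β) = 4.5/6.3 ≈ 0.7143.
So K ~ Binomial(4, 4.5/6.3): P(K = 4) = C(4,4) · (4.5/6.3)^4 · (1.8/6.3)^0 ≈ 0.2603.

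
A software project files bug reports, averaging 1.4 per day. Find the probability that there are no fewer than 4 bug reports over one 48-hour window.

Over the interval, μ = 1.4 × 2 = 2.8 (a 48-hour window = 2 days).
P(N ≥ 4) = 1 − P(N ≤ 3) = 1 − Σ_{j=0}^{3} e^(−μ) μ^j/j! ≈ 0.3081.

0.3081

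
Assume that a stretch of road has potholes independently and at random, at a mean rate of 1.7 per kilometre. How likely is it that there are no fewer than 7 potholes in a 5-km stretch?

0.7438

Over the interval, μ = 1.7 × 5 = 8.5 (a 5-km stretch = 5 kilometres).
P(N ≥ 7) = 1 − P(N ≤ 6) = 1 − Σ_{j=0}^{6} e^(−μ) μ^j/j! ≈ 0.7438.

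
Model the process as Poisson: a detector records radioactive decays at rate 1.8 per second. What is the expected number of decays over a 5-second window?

9

E[N] = λt = 1.8 × 5 = 9 (a 5-second window = 5 seconds).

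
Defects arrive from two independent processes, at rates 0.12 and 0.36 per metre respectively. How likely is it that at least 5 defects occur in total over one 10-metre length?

0.5237

Independent Poisson processes superpose: combined rate λ = 0.12 + 0.36 = 0.48 per metre.
Over the interval, μ = 0.48 × 10 = 4.8 (a 10-metre length = 10 metres).
P(N ≥ 5) = 1 − P(N ≤ 4) ≈ 0.5237.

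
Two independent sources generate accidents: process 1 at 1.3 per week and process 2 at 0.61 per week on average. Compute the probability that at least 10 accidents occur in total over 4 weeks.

0.2398

Independent Poisson processes superpose: combined rate λ = 1.3 + 0.61 = 1.91 per week.
Over the interval, μ = 1.91 × 4 = 7.64 (4 weeks).
P(N ≥ 10) = 1 − P(N ≤ 9) ≈ 0.2398.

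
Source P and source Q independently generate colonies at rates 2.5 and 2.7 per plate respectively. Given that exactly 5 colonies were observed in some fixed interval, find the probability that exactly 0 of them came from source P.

Given the total, each event is independently from source P with probability p = λ_P/(λ_P+λ_Q) = 2.5/5.2 ≈ 0.4808.
So K ~ Binomial(5, 2.5/5.2): P(K = 0) = C(5,0) · (2.5/5.2)^0 · (2.7/5.2)^5 ≈ 0.0377.

0.0377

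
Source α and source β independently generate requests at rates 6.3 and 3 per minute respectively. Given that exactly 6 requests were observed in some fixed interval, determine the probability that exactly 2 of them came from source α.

Given the total, each event is independently from source α with probability p = λ_α/(λ_α+λ_β) = 6.3/9.3 ≈ 0.6774.
So K ~ Binomial(6, 6.3/9.3): P(K = 2) = C(6,2) · (6.3/9.3)^2 · (3/9.3)^4 ≈ 0.0745.

0.0745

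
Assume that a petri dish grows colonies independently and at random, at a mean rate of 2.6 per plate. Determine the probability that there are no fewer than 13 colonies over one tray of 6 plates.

Over the interval, μ = 2.6 × 6 = 15.6 (a tray of 6 plates = 6 plates).
P(N ≥ 13) = 1 − P(N ≤ 12) = 1 − Σ_{j=0}^{12} e^(−μ) μ^j/j! ≈ 0.7791.

0.7791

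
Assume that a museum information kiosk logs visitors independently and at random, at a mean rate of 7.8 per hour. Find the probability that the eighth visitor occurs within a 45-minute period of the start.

0.2356

Over the interval, μ = 7.8 × 0.75 = 5.85 (a 45-minute period = 0.75 hours).
The eighth arrival falls in the interval iff at least 8 events occur there: P(S_8 ≤ t) = P(N ≥ 8) = 1 − P(N ≤ 7) ≈ 0.2356.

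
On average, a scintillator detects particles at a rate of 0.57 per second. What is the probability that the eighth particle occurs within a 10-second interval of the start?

0.2159

Over the interval, μ = 0.57 × 10 = 5.7 (a 10-second interval = 10 seconds).
The eighth arrival falls in the interval iff at least 8 events occur there: P(S_8 ≤ t) = P(N ≥ 8) = 1 − P(N ≤ 7) ≈ 0.2159.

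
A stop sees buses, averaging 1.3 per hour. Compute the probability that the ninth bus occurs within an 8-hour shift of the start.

0.7104

Over the interval, μ = 1.3 × 8 = 10.4 (an 8-hour shift = 8 hours).
The ninth arrival falls in the interval iff at least 9 events occur there: P(S_9 ≤ t) = P(N ≥ 9) = 1 − P(N ≤ 8) ≈ 0.7104.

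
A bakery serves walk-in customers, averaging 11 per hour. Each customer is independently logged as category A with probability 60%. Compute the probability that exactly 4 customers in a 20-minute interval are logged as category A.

0.1082

Thinning: the customers that are logged as category A themselves form a Poisson process with rate 0.6 × 11 = 6.6 per hour.
Over the interval, μ = 6.6 × 1/3 = 2.2 (a 20-minute interval = 1/3 hours).
P(N = 4) = e^(−2.2) · 2.2^4/4! ≈ 0.1082.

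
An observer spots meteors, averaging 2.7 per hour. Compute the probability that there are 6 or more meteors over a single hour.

With mean μ = 2.7 per hour,
P(N ≥ 6) = 1 − P(N ≤ 5) = 1 − Σ_{j=0}^{5} e^(−μ) μ^j/j! ≈ 0.0567.

0.0567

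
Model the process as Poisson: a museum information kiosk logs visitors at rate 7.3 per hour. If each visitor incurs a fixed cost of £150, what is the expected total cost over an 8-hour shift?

E[N] = 7.3 × 8 = 58.4 (an 8-hour shift = 8 hours); E[cost] = 58.4 × £150 = £8760.

£8760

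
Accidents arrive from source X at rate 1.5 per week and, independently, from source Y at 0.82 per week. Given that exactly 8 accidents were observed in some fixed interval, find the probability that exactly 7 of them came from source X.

0.1335

Given the total, each event is independently from source X with probability p = λ_X/(λ_X+λ_Y) = 1.5/2.32 ≈ 0.6466.
So K ~ Binomial(8, 1.5/2.32): P(K = 7) = C(8,7) · (1.5/2.32)^7 · (0.82/2.32)^1 ≈ 0.1335.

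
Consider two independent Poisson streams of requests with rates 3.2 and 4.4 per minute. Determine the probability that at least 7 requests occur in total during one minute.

Independent Poisson processes superpose: combined rate λ = 3.2 + 4.4 = 7.6 per minute.
So μ = 7.6.
P(N ≥ 7) = 1 − P(N ≤ 6) ≈ 0.6354.

0.6354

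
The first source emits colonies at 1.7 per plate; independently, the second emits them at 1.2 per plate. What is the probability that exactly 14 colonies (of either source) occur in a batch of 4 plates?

Independent Poisson processes superpose: combined rate λ = 1.7 + 1.2 = 2.9 per plate.
Over the interval, μ = 2.9 × 4 = 11.6 (a batch of 4 plates = 4 plates).
P(N = 14) = e^(−11.6) · 11.6^14/14! ≈ 0.0840.

0.0840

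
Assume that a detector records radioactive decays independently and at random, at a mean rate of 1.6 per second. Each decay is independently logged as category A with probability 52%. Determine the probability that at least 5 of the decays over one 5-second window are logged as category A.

0.4024

Thinning: the decays that are logged as category A themselves form a Poisson process with rate 0.52 × 1.6 = 0.832 per second.
Over the interval, μ = 0.832 × 5 = 4.16 (a 5-second window = 5 seconds).
P(N ≥ 5) = 1 − P(N ≤ 4) ≈ 0.4024.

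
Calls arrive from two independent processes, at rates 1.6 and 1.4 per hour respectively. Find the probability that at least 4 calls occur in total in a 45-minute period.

0.1906

Independent Poisson processes superpose: combined rate λ = 1.6 + 1.4 = 3 per hour.
Over the interval, μ = 3 × 0.75 = 2.25 (a 45-minute period = 0.75 hours).
P(N ≥ 4) = 1 − P(N ≤ 3) ≈ 0.1906.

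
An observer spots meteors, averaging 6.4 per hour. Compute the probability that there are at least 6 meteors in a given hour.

With mean μ = 6.4 per hour,
P(N ≥ 6) = 1 − P(N ≤ 5) = 1 − Σ_{j=0}^{5} e^(−μ) μ^j/j! ≈ 0.6163.

0.6163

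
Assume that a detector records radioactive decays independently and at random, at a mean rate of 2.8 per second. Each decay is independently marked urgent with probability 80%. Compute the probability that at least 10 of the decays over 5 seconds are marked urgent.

0.6808

Thinning: the decays that are marked urgent themselves form a Poisson process with rate 0.8 × 2.8 = 2.24 per second.
Over the interval, μ = 2.24 × 5 = 11.2 (5 seconds).
P(N ≥ 10) = 1 − P(N ≤ 9) ≈ 0.6808.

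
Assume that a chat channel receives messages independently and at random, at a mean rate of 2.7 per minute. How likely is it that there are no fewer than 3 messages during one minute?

With mean μ = 2.7 per minute,
P(N ≥ 3) = 1 − P(N ≤ 2) = 1 − Σ_{j=0}^{2} e^(−μ) μ^j/j! ≈ 0.5064.

0.5064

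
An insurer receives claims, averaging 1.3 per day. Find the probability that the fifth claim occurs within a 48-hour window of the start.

Over the interval, μ = 1.3 × 2 = 2.6 (a 48-hour window = 2 days).
The fifth arrival falls in the interval iff at least 5 events occur there: P(S_5 ≤ t) = P(N ≥ 5) = 1 − P(N ≤ 4) ≈ 0.1226.

0.1226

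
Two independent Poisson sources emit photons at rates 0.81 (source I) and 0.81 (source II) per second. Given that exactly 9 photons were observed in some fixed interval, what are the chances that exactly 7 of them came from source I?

Given the total, each event is independently from source I with probability p = λ_I/(λ_I+λ_II) = 0.81/1.62 = 0.5000.
So K ~ Binomial(9, 0.81/1.62): P(K = 7) = C(9,7) · (0.81/1.62)^7 · (0.81/1.62)^2 ≈ 0.0703.

0.0703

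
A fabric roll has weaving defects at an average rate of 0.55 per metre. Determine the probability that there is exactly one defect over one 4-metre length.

Over the interval, μ = 0.55 × 4 = 2.2 (a 4-metre length = 4 metres).
P(N = 1) = e^(−μ) μ^1/1! = e^(−2.2) · 2.2^1/1 ≈ 0.2438.

0.2438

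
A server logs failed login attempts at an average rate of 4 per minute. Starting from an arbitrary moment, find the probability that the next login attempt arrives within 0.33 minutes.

Inter-arrival times are exponential with rate λ = 4 per minute.
P(T ≤ 0.33) = 1 − e^(−λt) = 1 − e^(−4 × 0.33) = 1 − e^(−1.32) ≈ 0.7329.

0.7329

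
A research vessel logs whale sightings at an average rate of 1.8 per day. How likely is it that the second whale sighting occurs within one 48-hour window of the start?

0.8743

Over the interval, μ = 1.8 × 2 = 3.6 (a 48-hour window = 2 days).
The second arrival falls in the interval iff at least 2 events occur there: P(S_2 ≤ t) = P(N ≥ 2) = 1 − P(N ≤ 1) ≈ 0.8743.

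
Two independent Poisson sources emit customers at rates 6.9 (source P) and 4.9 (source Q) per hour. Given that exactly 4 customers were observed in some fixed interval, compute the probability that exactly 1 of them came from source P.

Given the total, each event is independently from source P with probability p = λ_P/(λ_P+λ_Q) = 6.9/11.8 ≈ 0.5847.
So K ~ Binomial(4, 6.9/11.8): P(K = 1) = C(4,1) · (6.9/11.8)^1 · (4.9/11.8)^3 ≈ 0.1675.

0.1675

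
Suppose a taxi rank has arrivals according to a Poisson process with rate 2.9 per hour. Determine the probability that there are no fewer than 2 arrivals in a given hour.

0.7854

With mean μ = 2.9 per hour,
P(N ≥ 2) = 1 − P(N ≤ 1) = 1 − Σ_{j=0}^{1} e^(−μ) μ^j/j! ≈ 0.7854.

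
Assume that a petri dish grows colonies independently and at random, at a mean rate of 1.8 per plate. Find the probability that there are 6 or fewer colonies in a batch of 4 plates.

Over the interval, μ = 1.8 × 4 = 7.2 (a batch of 4 plates = 4 plates).
P(N ≤ 6) = Σ_{j=0}^{6} e^(−μ) μ^j/j! ≈ 0.4204.

0.4204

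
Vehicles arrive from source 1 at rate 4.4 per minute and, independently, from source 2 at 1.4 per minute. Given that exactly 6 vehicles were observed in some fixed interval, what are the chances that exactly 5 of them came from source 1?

Given the total, each event is independently from source 1 with probability p = λ_1/(λ_1+λ_2) = 4.4/5.8 ≈ 0.7586.
So K ~ Binomial(6, 4.4/5.8): P(K = 5) = C(6,5) · (4.4/5.8)^5 · (1.4/5.8)^1 ≈ 0.3639.

0.3639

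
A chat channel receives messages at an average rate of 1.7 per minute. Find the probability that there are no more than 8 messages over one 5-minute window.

Over the interval, μ = 1.7 × 5 = 8.5 (a 5-minute window = 5 minutes).
P(N ≤ 8) = Σ_{j=0}^{8} e^(−μ) μ^j/j! ≈ 0.5231.

0.5231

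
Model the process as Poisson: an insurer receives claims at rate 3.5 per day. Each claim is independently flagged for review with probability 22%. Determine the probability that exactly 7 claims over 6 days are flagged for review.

Thinning: the claims that are flagged for review themselves form a Poisson process with rate 0.22 × 3.5 = 0.77 per day.
Over the interval, μ = 0.77 × 6 = 4.62 (6 days).
P(N = 7) = e^(−4.62) · 4.62^7/7! ≈ 0.0878.

0.0878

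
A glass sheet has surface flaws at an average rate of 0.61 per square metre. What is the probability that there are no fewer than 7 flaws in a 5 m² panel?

Over the interval, μ = 0.61 × 5 = 3.05 (a 5 m² panel = 5 square metres).
P(N ≥ 7) = 1 − P(N ≤ 6) = 1 − Σ_{j=0}^{6} e^(−μ) μ^j/j! ≈ 0.0361.

0.0361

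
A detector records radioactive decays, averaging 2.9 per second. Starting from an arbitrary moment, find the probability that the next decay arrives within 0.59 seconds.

0.8193

Inter-arrival times are exponential with rate λ = 2.9 per second.
P(T ≤ 0.59) = 1 − e^(−λt) = 1 − e^(−2.9 × 0.59) = 1 − e^(−1.711) ≈ 0.8193.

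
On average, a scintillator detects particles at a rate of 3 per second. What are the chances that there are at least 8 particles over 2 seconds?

Over the interval, μ = 3 × 2 = 6 (2 seconds).
P(N ≥ 8) = 1 − P(N ≤ 7) = 1 − Σ_{j=0}^{7} e^(−μ) μ^j/j! ≈ 0.2560.

0.2560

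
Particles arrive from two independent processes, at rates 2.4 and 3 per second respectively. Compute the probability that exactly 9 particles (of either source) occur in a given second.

0.0486

Independent Poisson processes superpose: combined rate λ = 2.4 + 3 = 5.4 per second.
So μ = 5.4.
P(N = 9) = e^(−5.4) · 5.4^9/9! ≈ 0.0486.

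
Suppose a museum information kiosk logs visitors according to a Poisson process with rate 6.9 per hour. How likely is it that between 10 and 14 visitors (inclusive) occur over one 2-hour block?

Over the interval, μ = 6.9 × 2 = 13.8 (a 2-hour block = 2 hours).
P(10 ≤ N ≤ 14) = Σ_{j=10}^{14} e^(−13.8) · 13.8^j/j! ≈ 0.4724.

0.4724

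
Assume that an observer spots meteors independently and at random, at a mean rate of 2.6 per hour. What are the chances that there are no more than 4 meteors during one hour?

0.8774

With mean μ = 2.6 per hour,
P(N ≤ 4) = Σ_{j=0}^{4} e^(−μ) μ^j/j! ≈ 0.8774.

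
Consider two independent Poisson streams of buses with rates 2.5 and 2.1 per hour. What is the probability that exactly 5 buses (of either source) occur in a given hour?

Independent Poisson processes superpose: combined rate λ = 2.5 + 2.1 = 4.6 per hour.
So μ = 4.6.
P(N = 5) = e^(−4.6) · 4.6^5/5! ≈ 0.1725.

0.1725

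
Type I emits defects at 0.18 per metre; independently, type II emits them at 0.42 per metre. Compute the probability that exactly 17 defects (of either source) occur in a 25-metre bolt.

Independent Poisson processes superpose: combined rate λ = 0.18 + 0.42 = 0.6 per metre.
Over the interval, μ = 0.6 × 25 = 15 (a 25-metre bolt = 25 metres).
P(N = 17) = e^(−15) · 15^17/17! ≈ 0.0847.

0.0847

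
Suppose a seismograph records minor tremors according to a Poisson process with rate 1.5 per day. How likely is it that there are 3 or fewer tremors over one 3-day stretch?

Over the interval, μ = 1.5 × 3 = 4.5 (a 3-day stretch = 3 days).
P(N ≤ 3) = Σ_{j=0}^{3} e^(−μ) μ^j/j! ≈ 0.3423.

0.3423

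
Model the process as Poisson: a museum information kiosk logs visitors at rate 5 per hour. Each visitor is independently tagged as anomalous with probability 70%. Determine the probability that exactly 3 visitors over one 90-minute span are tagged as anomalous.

0.1266

Thinning: the visitors that are tagged as anomalous themselves form a Poisson process with rate 0.7 × 5 = 3.5 per hour.
Over the interval, μ = 3.5 × 1.5 = 5.25 (a 90-minute span = 1.5 hours).
P(N = 3) = e^(−5.25) · 5.25^3/3! ≈ 0.1266.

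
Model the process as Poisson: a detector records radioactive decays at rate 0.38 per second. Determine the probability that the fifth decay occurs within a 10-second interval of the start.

0.3322

Over the interval, μ = 0.38 × 10 = 3.8 (a 10-second interval = 10 seconds).
The fifth arrival falls in the interval iff at least 5 events occur there: P(S_5 ≤ t) = P(N ≥ 5) = 1 − P(N ≤ 4) ≈ 0.3322.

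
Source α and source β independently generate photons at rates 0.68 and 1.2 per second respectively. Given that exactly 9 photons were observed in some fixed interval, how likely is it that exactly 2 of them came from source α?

0.2033

Given the total, each event is independently from source α with probability p = λ_α/(λ_α+λ_β) = 0.68/1.88 ≈ 0.3617.
So K ~ Binomial(9, 0.68/1.88): P(K = 2) = C(9,2) · (0.68/1.88)^2 · (1.2/1.88)^7 ≈ 0.2033.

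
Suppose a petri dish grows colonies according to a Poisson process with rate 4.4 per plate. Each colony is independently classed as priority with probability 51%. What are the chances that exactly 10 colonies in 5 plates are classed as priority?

0.1168

Thinning: the colonies that are classed as priority themselves form a Poisson process with rate 0.51 × 4.4 = 2.244 per plate.
Over the interval, μ = 2.244 × 5 = 11.22 (5 plates).
P(N = 10) = e^(−11.22) · 11.22^10/10! ≈ 0.1168.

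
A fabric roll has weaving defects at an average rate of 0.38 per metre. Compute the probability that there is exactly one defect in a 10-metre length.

0.0850

Over the interval, μ = 0.38 × 10 = 3.8 (a 10-metre length = 10 metres).
P(N = 1) = e^(−μ) μ^1/1! = e^(−3.8) · 3.8^1/1 ≈ 0.0850.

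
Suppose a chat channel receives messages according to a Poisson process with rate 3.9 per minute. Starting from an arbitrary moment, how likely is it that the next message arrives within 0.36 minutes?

0.7544

Inter-arrival times are exponential with rate λ = 3.9 per minute.
P(T ≤ 0.36) = 1 − e^(−λt) = 1 − e^(−3.9 × 0.36) = 1 − e^(−1.404) ≈ 0.7544.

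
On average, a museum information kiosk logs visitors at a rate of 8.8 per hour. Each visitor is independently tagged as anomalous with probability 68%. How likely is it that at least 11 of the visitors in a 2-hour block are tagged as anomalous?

0.6494

Thinning: the visitors that are tagged as anomalous themselves form a Poisson process with rate 0.68 × 8.8 = 5.984 per hour.
Over the interval, μ = 5.984 × 2 = 11.968 (a 2-hour block = 2 hours).
P(N ≥ 11) = 1 − P(N ≤ 10) ≈ 0.6494.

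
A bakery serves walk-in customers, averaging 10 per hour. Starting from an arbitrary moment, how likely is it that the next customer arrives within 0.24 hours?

0.9093

Inter-arrival times are exponential with rate λ = 10 per hour.
P(T ≤ 0.24) = 1 − e^(−λt) = 1 − e^(−10 × 0.24) = 1 − e^(−2.4) ≈ 0.9093.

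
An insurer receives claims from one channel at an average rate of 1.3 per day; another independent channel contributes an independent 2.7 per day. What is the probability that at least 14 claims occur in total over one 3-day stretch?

0.3185

Independent Poisson processes superpose: combined rate λ = 1.3 + 2.7 = 4 per day.
Over the interval, μ = 4 × 3 = 12 (a 3-day stretch = 3 days).
P(N ≥ 14) = 1 − P(N ≤ 13) ≈ 0.3185.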